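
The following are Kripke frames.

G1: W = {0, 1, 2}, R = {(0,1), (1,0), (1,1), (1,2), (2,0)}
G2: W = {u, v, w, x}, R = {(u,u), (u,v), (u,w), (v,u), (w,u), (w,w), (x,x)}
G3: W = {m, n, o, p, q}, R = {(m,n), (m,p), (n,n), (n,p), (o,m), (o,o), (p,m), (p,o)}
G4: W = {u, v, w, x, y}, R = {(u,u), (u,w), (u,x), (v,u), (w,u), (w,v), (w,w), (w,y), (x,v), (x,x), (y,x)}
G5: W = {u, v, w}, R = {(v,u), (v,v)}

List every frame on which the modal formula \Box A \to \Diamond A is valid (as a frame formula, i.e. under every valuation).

This is the axiom for seriality; its first-order frame correspondent is \forall x \exists y Rxy.
G1: ✓.
G2: ✓.
G3: fails — world q has no successor.
G4: ✓.
G5: fails — world u has no successor.
Valid on: G1, G2, G4.

G1, G2, G4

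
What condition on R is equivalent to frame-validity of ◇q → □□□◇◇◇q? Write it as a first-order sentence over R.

This is a Sahlqvist (Geach-type) schema ◇^1□^0q → □^3◇^3q.
First-order correspondent: ∀x ∀y ∀z ((xRy ∧ xR³z) → ∃w (y = w ∧ zR³w)).

∀x ∀y ∀z ((xRy ∧ xR³z) → ∃w (y = w ∧ zR³w))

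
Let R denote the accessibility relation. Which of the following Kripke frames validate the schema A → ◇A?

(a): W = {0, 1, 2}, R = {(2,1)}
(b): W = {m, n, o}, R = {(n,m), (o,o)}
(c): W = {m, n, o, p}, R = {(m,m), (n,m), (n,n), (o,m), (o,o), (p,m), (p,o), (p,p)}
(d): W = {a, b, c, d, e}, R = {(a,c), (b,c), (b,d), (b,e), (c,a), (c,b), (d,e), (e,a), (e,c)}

(c)

Frame correspondent (Sahlqvist): ∀x Rxx — i.e. reflexivity.
(a): fails — world 0 does not see itself.
(b): fails — world m does not see itself.
(c): holds.
(d): fails — world a does not see itself.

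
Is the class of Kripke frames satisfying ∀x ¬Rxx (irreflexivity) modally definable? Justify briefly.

Any modally definable frame class is closed under surjective bounded morphisms.
The 5-cycle (worlds s,t,u,v,w with s→t→u→v→w→s) is irreflexive, and the map sending every world to a single reflexive point • is a surjective bounded morphism (forth: every edge maps to (•,•); back: every world has a successor). So any modal formula valid on the 5-cycle is also valid on the reflexive point, which is not irreflexive.
Hence irreflexivity is not modally definable.

Not definable by any modal formula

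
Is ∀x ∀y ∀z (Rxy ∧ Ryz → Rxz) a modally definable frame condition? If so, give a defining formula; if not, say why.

Yes — defined by □p → □□p

This is a Sahlqvist condition; the 4 axiom □p → □□p defines it.
Suppose □p→□□p is valid. Take Rxy, Ryz and set V(p)={w : Rxw}. Then □p at x, so □□p at x, so □p at y, so p at z, i.e. Rxz.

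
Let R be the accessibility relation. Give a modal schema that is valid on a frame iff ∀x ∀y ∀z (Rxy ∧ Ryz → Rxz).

□p → □□p

This is transitivity; the standard corresponding axiom is 4: □p → □□p.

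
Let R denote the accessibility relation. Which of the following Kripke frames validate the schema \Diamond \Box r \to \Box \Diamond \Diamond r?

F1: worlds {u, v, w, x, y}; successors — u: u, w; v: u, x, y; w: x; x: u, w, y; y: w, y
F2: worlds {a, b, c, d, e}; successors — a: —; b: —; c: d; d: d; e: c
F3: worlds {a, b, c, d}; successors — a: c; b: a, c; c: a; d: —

F2

This is the axiom for a generalized confluence (Geach) condition; its first-order frame correspondent is \forall x \forall y \forall z ((xRy \wedge xRz) \to \exists w (yRw \wedge z R^2 w)).
F1: fails — uRw, uRw but no t with wRt and wR²t.
F2: holds.
F3: fails — aRc, aRc but no w with cRw and cR²w.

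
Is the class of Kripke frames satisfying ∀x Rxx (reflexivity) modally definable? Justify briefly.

Yes — defined by □r → r

The condition is reflexivity. A defining modal formula is □r → r.
Suppose □r→r is valid. At any x set V(r)={w : Rxw}. Then □r holds at x, so r holds at x, i.e. Rxx.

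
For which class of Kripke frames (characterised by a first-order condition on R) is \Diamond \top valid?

◇⊤ holds at w iff w has a successor, so frame-validity of ◇⊤ is exactly seriality. Equivalently via □φ → ◇φ:
Suppose □φ→◇φ is valid. At any x set V(φ)=W. Then □φ at x, so ◇φ at x, so x has a successor.
Conversely, any frame satisfying \forall x \exists y Rxy validates the schema.
Frame condition: \forall x \exists y Rxy.

seriality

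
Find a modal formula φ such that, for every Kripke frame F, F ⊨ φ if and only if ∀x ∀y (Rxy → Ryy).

The condition is shift-reflexivity. The T□ schema □(□ψ → ψ) defines it.
Suppose □(□ψ→ψ) is valid. Take Rxy and set V(ψ)={w : Ryw}. Then at y, □ψ holds; since □(□ψ→ψ) at x, □ψ→ψ at y, so ψ at y, i.e. Ryy.

□(□ψ → ψ)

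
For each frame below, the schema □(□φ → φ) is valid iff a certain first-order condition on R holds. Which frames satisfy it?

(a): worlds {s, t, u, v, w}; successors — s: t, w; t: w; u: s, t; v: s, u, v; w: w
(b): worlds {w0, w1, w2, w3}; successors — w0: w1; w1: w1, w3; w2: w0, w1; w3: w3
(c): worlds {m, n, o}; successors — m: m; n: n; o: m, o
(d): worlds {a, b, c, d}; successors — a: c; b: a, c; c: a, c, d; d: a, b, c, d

The schema corresponds to shift-reflexivity: ∀x ∀y (Rxy → Ryy).
(a): fails — Rut but not Rtt.
(b): fails — Rw2w0 but not Rw0w0.
(c): holds.
(d): fails — Rba but not Raa.

(c)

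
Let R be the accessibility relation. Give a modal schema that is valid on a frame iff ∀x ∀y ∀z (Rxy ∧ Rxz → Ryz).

◇s → □◇s

The condition is the Euclidean property. The 5 schema ◇s → □◇s defines it.
Suppose ◇s→□◇s is valid. Take Rxy, Rxz and set V(s)={y}. Then ◇s at x, so □◇s at x, so ◇s at z, so some w with Rzw has s; w=y, i.e. Rzy. By symmetry of the argument, Ryz.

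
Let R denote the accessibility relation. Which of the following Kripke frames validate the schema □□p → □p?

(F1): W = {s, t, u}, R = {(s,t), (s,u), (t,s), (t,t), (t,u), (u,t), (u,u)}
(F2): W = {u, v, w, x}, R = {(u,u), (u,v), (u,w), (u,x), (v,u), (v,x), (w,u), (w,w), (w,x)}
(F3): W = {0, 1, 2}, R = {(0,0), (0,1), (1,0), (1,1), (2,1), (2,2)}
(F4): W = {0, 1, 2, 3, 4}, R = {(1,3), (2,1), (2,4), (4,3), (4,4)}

(F1), (F2), (F3)

This is the axiom for density; its first-order frame correspondent is ∀x ∀y (Rxy → ∃z (Rxz ∧ Rzy)).
(F1): satisfies the condition.
(F2): satisfies the condition.
(F3): satisfies the condition.
(F4): fails — R13 but no z with R1z and Rz3.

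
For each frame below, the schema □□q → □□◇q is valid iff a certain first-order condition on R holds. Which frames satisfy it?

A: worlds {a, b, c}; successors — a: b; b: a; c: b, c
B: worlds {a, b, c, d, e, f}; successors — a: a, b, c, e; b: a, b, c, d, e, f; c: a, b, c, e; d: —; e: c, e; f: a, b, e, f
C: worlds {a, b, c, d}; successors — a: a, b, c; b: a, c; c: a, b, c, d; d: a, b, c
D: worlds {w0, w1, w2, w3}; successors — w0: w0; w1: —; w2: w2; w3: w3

C, D

The schema corresponds to a generalized confluence (Geach) condition: ∀x ∀z (xR²z → ∃w (xR²w ∧ zRw)).
A: fails — aR²a but no w with aR²w and aRw.
B: fails — aR²d but no w with aR²w and dRw.
C: ✓.
D: ✓.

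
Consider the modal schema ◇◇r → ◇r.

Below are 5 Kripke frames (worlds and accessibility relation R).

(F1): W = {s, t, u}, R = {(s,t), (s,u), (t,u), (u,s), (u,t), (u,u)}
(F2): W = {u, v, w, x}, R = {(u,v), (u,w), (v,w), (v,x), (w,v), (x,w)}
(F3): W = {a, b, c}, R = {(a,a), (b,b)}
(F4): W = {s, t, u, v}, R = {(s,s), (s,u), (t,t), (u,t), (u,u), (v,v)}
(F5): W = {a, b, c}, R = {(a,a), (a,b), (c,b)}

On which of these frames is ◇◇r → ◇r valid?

The schema corresponds to a generalized confluence (Geach) condition: ∀x ∀y (xR²y → ∃w (y = w ∧ xRw)).
(F1): fails — sR²s but no w with s=w and sRw.
(F2): fails — uR²x but no t with x=t and uRt.
(F3): satisfies the condition.
(F4): fails — sR²t but no w with t=w and sRw.
(F5): satisfies the condition.
Valid on: (F3), (F5).

(F3), (F5)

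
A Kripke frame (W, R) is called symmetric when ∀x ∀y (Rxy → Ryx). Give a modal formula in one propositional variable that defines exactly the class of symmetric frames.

This is symmetry; the standard corresponding axiom is B: q → □◇q.
Suppose q→□◇q is valid. Take Rxy and set V(q)={x}. Then q at x, so □◇q at x, so ◇q at y, so some z with Ryz has q; z=x, i.e. Ryx.

q → □◇q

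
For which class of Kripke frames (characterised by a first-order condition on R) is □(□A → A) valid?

Shift-reflexivity

Suppose □(□A→A) is valid. Take Rxy and set V(A)={w : Ryw}. Then at y, □A holds; since □(□A→A) at x, □A→A at y, so A at y, i.e. Ryy.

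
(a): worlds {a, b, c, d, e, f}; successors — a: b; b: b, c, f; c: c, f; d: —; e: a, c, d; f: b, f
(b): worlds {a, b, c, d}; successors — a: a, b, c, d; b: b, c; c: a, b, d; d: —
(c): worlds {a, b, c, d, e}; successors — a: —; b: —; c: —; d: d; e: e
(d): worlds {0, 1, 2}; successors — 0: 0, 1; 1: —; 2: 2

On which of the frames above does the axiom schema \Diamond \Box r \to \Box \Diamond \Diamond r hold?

(c)

The schema corresponds to a generalized confluence (Geach) condition: \forall x \forall y \forall z ((xRy \wedge xRz) \to \exists w (yRw \wedge z R^2 w)).
(a): fails — eRa, eRd but no w with aRw and dR²w.
(b): fails — aRa, aRd but no w with aRw and dR²w.
(c): satisfies the condition.
(d): fails — 0R0, 0R1 but no w with 0Rw and 1R²w.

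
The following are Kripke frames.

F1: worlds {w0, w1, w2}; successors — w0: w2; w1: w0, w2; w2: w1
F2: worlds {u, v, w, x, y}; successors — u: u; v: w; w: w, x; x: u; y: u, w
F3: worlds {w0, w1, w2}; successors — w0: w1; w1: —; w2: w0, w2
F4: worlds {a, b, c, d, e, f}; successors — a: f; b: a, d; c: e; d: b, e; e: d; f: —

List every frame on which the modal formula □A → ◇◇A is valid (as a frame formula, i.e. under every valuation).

Frame correspondent (Sahlqvist): ∀x ∃w (xRw ∧ xR²w) — i.e. a generalized confluence (Geach) condition.
F1: fails — at w0 but no w with w0Rw and w0R²w.
F2: holds.
F3: fails — at w0 but no w with w0Rw and w0R²w.
F4: fails — at a but no w with aRw and aR²w.

F2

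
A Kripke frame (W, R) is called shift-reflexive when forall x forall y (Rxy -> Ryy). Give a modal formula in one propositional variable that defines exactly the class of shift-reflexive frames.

The condition is shift-reflexivity. The T□ schema □(□s → s) defines it.
Suppose □(□s→s) is valid. Take Rxy and set V(s)={w : Ryw}. Then at y, □s holds; since □(□s→s) at x, □s→s at y, so s at y, i.e. Ryy.

□(□s → s)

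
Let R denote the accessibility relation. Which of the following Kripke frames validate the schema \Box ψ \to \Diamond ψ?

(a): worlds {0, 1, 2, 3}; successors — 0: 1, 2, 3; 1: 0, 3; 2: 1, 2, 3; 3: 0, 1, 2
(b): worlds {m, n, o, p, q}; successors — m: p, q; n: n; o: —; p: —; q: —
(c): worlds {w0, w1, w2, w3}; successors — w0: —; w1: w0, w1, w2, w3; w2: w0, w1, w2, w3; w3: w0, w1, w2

(a)

Frame correspondent (Sahlqvist): \forall x \exists y Rxy — i.e. seriality.
(a): satisfies the condition.
(b): fails — world o has no successor.
(c): fails — world w0 has no successor.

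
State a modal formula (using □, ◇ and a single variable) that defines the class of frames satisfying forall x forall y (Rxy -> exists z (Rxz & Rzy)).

□□s → □s

A defining formula is □□s → □s (the C4 axiom).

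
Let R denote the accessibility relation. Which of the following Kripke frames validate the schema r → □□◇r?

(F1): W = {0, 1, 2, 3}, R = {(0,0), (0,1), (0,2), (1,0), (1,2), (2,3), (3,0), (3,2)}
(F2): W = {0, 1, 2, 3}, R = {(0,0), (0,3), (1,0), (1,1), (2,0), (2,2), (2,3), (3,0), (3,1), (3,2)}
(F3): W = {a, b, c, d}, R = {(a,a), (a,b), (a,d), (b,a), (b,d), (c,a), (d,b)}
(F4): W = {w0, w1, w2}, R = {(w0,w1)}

Frame correspondent (Sahlqvist): ∀x ∀z (xR²z → ∃w (x = w ∧ zRw)) — i.e. a generalized confluence (Geach) condition.
(F1): fails — 0R²2 but no w with 0=w and 2Rw.
(F2): fails — 1R²0 but no w with 1=w and 0Rw.
(F3): fails — aR²d but no w with a=w and dRw.
(F4): satisfies the condition.
Valid on: (F4).

(F4)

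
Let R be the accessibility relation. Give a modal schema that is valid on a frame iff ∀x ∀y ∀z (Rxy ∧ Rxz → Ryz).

◇p → □◇p

The condition is the Euclidean property. The 5 schema ◇p → □◇p defines it.
Suppose ◇p→□◇p is valid. Take Rxy, Rxz and set V(p)={y}. Then ◇p at x, so □◇p at x, so ◇p at z, so some w with Rzw has p; w=y, i.e. Rzy. By symmetry of the argument, Ryz.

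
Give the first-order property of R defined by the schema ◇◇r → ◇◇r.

∀x ∀y (xR²y → ∃w (y = w ∧ xR²w))

This is a Sahlqvist (Geach-type) schema ◇^2□^0r → □^0◇^2r.
First-order correspondent: ∀x ∀y (xR²y → ∃w (y = w ∧ xR²w)).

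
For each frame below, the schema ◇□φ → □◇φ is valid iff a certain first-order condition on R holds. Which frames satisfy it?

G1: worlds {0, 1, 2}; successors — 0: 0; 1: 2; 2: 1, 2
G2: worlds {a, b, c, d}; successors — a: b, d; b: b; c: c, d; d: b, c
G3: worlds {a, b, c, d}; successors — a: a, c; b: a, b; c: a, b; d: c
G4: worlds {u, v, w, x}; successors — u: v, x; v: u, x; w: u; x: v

G1, G3

Frame correspondent (Sahlqvist): ∀x ∀y ∀z (Rxy ∧ Rxz → ∃w (Ryw ∧ Rzw)) — i.e. convergence.
G1: condition met.
G2: fails — Rdc and Rdb but c and b have no common successor.
G3: condition met.
G4: fails — Ruv and Rux but v and x have no common successor.
Valid on: G1, G3.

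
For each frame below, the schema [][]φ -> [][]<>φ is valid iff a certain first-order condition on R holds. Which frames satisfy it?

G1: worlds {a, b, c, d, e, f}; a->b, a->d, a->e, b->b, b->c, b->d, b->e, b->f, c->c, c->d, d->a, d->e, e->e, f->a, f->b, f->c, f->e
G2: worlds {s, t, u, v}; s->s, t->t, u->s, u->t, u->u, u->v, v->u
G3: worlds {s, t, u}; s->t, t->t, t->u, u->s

This is the axiom for a generalized confluence (Geach) condition; its first-order frame correspondent is forall x forall z (x R^2 z -> exists w (x R^2 w & zRw)).
G1: satisfies the condition.
G2: satisfies the condition.
G3: fails — sR²u but no w with sR²w and uRw.

G1, G2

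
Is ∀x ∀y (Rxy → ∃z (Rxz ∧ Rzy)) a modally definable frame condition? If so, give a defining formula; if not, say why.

Yes, by □□r → □r

Yes: it is density, defined by the C4 schema □□r → □r.
Suppose □□r→□r is valid. Take Rxy and set V(r)={w : xR²w}. Then □□r at x, so □r at x, so r at y, i.e. ∃z(Rxz∧Rzy).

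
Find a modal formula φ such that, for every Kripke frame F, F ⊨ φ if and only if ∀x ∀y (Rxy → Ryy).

A defining formula is □(□ψ → ψ) (the T□ axiom).

□(□ψ → ψ)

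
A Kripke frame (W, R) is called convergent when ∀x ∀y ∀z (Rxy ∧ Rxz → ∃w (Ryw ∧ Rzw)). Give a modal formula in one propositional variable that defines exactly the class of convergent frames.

◇□r → □◇r

This is convergence; the standard corresponding axiom is .2: ◇□r → □◇r.
Suppose ◇□r→□◇r is valid. Take Rxy, Rxz and set V(r)={w : Ryw}. Then □r at y so ◇□r at x, so □◇r at x, so ◇r at z, giving w with Rzw and Ryw.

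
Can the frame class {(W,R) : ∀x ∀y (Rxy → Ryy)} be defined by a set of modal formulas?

This is a Sahlqvist condition; the T□ axiom □(□p → p) defines it.
Suppose □(□p→p) is valid. Take Rxy and set V(p)={w : Ryw}. Then at y, □p holds; since □(□p→p) at x, □p→p at y, so p at y, i.e. Ryy.

Yes — defined by □(□p → p)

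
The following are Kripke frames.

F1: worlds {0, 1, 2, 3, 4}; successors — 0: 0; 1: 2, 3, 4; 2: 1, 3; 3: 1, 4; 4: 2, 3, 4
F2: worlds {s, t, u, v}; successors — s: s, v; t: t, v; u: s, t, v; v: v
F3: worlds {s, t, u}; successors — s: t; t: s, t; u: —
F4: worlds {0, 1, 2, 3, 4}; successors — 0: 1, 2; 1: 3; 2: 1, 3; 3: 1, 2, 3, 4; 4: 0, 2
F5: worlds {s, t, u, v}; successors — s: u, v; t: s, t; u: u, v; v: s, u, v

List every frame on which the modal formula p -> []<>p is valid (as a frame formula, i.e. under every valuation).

F3

This is the axiom for symmetry; its first-order frame correspondent is forall x forall y (Rxy -> Ryx).
F1: fails — R23 but not R32.
F2: fails — Ruv but not Rvu.
F3: ✓.
F4: fails — R34 but not R43.
F5: fails — Rts but not Rst.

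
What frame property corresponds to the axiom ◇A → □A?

partial functionality: ∀x ∀y ∀z (Rxy ∧ Rxz → y = z)

Suppose ◇A→□A is valid. Take Rxy, Rxz and set V(A)={y}. Then ◇A at x, so □A at x, so A at z, i.e. z=y.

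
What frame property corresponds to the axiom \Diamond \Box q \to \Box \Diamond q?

This is the .2 axiom.
It corresponds to convergence: \forall x \forall y \forall z (Rxy \wedge Rxz \to \exists w (Ryw \wedge Rzw)).

convergence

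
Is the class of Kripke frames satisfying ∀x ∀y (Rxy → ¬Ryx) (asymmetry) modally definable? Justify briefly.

No

Modal frame validity is preserved under surjective bounded morphisms.
The 5-cycle (worlds 0,1,2,3,4 with 0→1→2→3→4→0) is asymmetric. Mapping every world to a single reflexive point • is a surjective bounded morphism, and the reflexive point is not asymmetric (R•• but asymmetry requires ¬R••).
So no modal formula (or set of formulas) defines exactly the asymmetric frames.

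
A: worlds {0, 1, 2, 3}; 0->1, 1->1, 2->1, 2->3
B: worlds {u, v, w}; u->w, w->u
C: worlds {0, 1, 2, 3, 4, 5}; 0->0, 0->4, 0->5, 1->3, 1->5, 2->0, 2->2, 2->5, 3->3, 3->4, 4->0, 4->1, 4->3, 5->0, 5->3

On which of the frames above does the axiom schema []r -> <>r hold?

This is the axiom for seriality; its first-order frame correspondent is forall x exists y Rxy.
A: fails — world 3 has no successor.
B: fails — world v has no successor.
C: holds.
Valid on: C.

C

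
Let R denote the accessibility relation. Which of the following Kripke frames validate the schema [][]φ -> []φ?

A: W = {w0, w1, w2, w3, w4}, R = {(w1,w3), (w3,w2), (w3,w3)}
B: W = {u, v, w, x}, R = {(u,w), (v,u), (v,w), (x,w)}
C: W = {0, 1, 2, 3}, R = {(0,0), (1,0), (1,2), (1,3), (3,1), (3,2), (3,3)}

This is the axiom for density; its first-order frame correspondent is forall x forall y (Rxy -> exists z (Rxz & Rzy)).
A: satisfies the condition.
B: fails — Rxw but no z with Rxz and Rzw.
C: satisfies the condition.

A, C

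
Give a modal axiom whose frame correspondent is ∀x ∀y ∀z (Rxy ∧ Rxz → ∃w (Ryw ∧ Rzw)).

◇□r → □◇r

This is convergence; the standard corresponding axiom is .2: ◇□r → □◇r.
Suppose ◇□r→□◇r is valid. Take Rxy, Rxz and set V(r)={w : Ryw}. Then □r at y so ◇□r at x, so □◇r at x, so ◇r at z, giving w with Rzw and Ryw.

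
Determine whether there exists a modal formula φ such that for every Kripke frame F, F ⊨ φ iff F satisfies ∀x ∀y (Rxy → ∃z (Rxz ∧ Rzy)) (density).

Yes, by □□p → □p

The condition is density. A defining modal formula is □□p → □p.
Suppose □□p→□p is valid. Take Rxy and set V(p)={w : xR²w}. Then □□p at x, so □p at x, so p at y, i.e. ∃z(Rxz∧Rzy).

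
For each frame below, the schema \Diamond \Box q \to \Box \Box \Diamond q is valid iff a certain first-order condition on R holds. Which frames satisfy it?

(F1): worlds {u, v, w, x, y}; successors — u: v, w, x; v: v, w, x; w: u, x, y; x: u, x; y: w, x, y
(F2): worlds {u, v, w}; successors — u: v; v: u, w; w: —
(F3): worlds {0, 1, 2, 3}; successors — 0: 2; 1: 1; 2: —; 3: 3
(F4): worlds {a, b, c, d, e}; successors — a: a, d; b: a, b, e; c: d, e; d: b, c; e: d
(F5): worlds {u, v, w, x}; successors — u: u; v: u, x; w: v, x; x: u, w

(F1), (F3)

This is the axiom for a generalized confluence (Geach) condition; its first-order frame correspondent is \forall x \forall y \forall z ((xRy \wedge x R^2 z) \to \exists w (yRw \wedge zRw)).
(F1): ✓.
(F2): fails — uRv, uR²u but no t with vRt and uRt.
(F3): ✓.
(F4): fails — aRa, aR²d but no w with aRw and dRw.
(F5): fails — vRu, vR²w but no t with uRt and wRt.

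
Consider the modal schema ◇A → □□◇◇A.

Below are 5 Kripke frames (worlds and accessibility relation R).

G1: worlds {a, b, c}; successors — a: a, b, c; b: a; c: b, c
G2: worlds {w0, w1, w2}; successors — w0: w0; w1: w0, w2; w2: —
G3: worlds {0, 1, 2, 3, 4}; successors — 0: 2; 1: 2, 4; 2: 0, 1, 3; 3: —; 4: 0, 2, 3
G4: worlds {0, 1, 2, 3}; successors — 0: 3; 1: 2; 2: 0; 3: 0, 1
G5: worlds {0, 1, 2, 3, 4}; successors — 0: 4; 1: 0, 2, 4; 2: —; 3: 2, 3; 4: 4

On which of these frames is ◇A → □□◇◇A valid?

G1

The schema corresponds to a generalized confluence (Geach) condition: ∀x ∀y ∀z ((xRy ∧ xR²z) → ∃w (y = w ∧ zR²w)).
G1: satisfies the condition.
G2: fails — w1Rw2, w1R²w0 but no w with w2=w and w0R²w.
G3: fails — 0R2, 0R²0 but no w with 2=w and 0R²w.
G4: fails — 0R3, 0R²0 but no w with 3=w and 0R²w.
G5: fails — 1R0, 1R²4 but no w with 0=w and 4R²w.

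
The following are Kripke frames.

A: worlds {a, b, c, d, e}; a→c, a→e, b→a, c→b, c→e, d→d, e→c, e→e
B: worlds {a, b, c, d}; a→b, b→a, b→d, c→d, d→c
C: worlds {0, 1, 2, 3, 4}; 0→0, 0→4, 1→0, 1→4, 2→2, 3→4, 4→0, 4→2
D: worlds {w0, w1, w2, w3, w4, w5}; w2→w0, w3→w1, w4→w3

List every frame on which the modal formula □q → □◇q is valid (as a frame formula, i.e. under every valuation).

This is the axiom for a generalized confluence (Geach) condition; its first-order frame correspondent is ∀x ∀z (xRz → ∃w (xRw ∧ zRw)).
A: fails — bRa but no w with bRw and aRw.
B: fails — aRb but no w with aRw and bRw.
C: fails — 3R4 but no w with 3Rw and 4Rw.
D: fails — w2Rw0 but no w with w2Rw and w0Rw.

none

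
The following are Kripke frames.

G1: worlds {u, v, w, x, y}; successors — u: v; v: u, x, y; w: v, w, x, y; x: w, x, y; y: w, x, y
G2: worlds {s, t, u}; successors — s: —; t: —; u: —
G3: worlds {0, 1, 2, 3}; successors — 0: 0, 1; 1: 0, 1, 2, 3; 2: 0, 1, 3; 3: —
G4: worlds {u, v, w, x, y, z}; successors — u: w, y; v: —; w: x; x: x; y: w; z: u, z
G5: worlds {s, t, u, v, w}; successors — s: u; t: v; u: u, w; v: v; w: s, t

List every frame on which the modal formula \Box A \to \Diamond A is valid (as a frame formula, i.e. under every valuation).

G1, G5

This is the axiom for seriality; its first-order frame correspondent is \forall x \exists y Rxy.
G1: condition met.
G2: fails — world s has no successor.
G3: fails — world 3 has no successor.
G4: fails — world v has no successor.
G5: condition met.
Valid on: G1, G5.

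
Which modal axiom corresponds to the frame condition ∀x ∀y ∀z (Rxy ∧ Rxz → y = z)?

◇s → □s

This is partial functionality; the standard corresponding axiom is CD: ◇s → □s.
Suppose ◇s→□s is valid. Take Rxy, Rxz and set V(s)={y}. Then ◇s at x, so □s at x, so s at z, i.e. z=y.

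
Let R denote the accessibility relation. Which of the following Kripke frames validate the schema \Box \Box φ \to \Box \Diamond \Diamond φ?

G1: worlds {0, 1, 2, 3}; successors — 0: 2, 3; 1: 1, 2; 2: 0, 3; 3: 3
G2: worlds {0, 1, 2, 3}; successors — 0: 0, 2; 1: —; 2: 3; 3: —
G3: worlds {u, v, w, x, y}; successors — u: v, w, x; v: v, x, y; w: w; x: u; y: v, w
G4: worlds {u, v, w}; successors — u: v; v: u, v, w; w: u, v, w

G1, G3, G4

The schema corresponds to a generalized confluence (Geach) condition: \forall x \forall z (xRz \to \exists w (x R^2 w \wedge z R^2 w)).
G1: ✓.
G2: fails — 0R2 but no w with 0R²w and 2R²w.
G3: ✓.
G4: ✓.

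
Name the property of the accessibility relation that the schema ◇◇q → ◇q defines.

transitivity

This schema is equivalent to the 4 axiom □q → □□q.
Its frame correspondent is transitivity — ∀x ∀y ∀z (Rxy ∧ Ryz → Rxz).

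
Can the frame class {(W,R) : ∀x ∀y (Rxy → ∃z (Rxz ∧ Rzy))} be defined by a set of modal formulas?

The condition is density. A defining modal formula is □□r → □r.
Suppose □□r→□r is valid. Take Rxy and set V(r)={w : xR²w}. Then □□r at x, so □r at x, so r at y, i.e. ∃z(Rxz∧Rzy).

Yes, by □□r → □r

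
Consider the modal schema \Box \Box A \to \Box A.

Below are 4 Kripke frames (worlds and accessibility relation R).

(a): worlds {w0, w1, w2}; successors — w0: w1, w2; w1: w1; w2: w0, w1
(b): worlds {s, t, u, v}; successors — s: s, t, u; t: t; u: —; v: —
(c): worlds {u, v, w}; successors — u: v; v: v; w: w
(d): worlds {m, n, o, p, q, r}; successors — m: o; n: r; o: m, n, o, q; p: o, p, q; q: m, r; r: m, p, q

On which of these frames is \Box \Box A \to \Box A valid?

This is the axiom for density; its first-order frame correspondent is \forall x \forall y (Rxy \to \exists z (Rxz \wedge Rzy)).
(a): fails — Rw0w2 but no z with Rw0z and Rzw2.
(b): condition met.
(c): condition met.
(d): fails — Rnr but no z with Rnz and Rzr.
Valid on: (b), (c).

(b), (c)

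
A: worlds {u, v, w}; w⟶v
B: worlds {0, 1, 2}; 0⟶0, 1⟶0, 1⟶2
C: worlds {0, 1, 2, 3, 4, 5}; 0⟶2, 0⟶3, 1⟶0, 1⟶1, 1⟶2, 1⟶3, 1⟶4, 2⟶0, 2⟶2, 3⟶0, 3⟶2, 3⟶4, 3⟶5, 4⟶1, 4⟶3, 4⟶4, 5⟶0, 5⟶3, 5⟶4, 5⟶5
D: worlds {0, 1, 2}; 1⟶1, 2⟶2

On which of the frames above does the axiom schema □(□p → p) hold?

D

Frame correspondent (Sahlqvist): ∀x ∀y (Rxy → Ryy) — i.e. shift-reflexivity.
A: fails — Rwv but not Rvv.
B: fails — R12 but not R22.
C: fails — R53 but not R33.
D: holds.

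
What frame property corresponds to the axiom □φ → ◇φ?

seriality

Suppose □φ→◇φ is valid. At any x set V(φ)=W. Then □φ at x, so ◇φ at x, so x has a successor.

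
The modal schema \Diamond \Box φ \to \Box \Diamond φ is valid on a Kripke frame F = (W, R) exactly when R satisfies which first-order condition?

Convergence

Suppose ◇□φ→□◇φ is valid. Take Rxy, Rxz and set V(φ)={w : Ryw}. Then □φ at y so ◇□φ at x, so □◇φ at x, so ◇φ at z, giving w with Rzw and Ryw.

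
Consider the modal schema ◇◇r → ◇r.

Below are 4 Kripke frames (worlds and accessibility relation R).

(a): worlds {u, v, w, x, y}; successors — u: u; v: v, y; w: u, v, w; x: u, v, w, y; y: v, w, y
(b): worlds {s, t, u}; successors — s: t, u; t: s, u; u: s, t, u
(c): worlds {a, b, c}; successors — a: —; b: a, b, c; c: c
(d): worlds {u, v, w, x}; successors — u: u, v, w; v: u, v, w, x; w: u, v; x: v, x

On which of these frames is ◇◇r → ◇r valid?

(c)

Frame correspondent (Sahlqvist): ∀x ∀y ∀z (Rxy ∧ Ryz → Rxz) — i.e. transitivity.
(a): fails — Ryw and Rwu but not Ryu.
(b): fails — Rts and Rst but not Rtt.
(c): satisfies the condition.
(d): fails — Ruv and Rvx but not Rux.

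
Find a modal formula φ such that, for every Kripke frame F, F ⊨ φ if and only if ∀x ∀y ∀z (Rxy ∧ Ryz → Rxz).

□r → □□r

This is transitivity; the standard corresponding axiom is 4: □r → □□r.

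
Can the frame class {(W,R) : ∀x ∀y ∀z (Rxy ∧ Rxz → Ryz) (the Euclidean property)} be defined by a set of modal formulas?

This is a Sahlqvist condition; the 5 axiom ◇p → □◇p defines it.
Suppose ◇p→□◇p is valid. Take Rxy, Rxz and set V(p)={y}. Then ◇p at x, so □◇p at x, so ◇p at z, so some w with Rzw has p; w=y, i.e. Rzy. By symmetry of the argument, Ryz.

Definable; ◇p → □◇p defines it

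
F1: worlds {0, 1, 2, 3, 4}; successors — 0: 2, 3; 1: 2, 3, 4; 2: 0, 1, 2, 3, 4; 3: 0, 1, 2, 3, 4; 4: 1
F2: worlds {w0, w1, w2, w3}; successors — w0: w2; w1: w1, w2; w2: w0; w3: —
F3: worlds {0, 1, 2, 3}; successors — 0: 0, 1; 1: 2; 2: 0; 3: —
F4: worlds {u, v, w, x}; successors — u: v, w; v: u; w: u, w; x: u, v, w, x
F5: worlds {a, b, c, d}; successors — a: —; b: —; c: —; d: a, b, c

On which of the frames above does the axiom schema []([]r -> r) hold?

This is the axiom for shift-reflexivity; its first-order frame correspondent is forall x forall y (Rxy -> Ryy).
F1: fails — R34 but not R44.
F2: fails — Rw1w2 but not Rw2w2.
F3: fails — R01 but not R11.
F4: fails — Ruv but not Rvv.
F5: fails — Rdb but not Rbb.
Valid on no frame.

none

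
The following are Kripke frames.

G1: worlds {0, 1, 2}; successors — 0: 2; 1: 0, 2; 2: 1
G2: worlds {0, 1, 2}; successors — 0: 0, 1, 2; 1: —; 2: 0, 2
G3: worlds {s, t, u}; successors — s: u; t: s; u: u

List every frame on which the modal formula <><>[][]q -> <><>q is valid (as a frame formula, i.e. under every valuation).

G3

Frame correspondent (Sahlqvist): forall x forall y (x R^2 y -> exists w (y R^2 w & x R^2 w)) — i.e. a generalized confluence (Geach) condition.
G1: fails — 2R²0 but no w with 0R²w and 2R²w.
G2: fails — 0R²1 but no w with 1R²w and 0R²w.
G3: condition met.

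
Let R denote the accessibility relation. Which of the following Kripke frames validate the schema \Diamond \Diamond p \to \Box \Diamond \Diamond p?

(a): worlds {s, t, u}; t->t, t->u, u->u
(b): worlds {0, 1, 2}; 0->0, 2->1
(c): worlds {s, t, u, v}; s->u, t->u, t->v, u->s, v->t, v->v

The schema corresponds to a generalized confluence (Geach) condition: \forall x \forall y \forall z ((x R^2 y \wedge xRz) \to \exists w (y = w \wedge z R^2 w)).
(a): fails — tR²t, tRu but no w with t=w and uR²w.
(b): satisfies the condition.
(c): fails — sR²s, sRu but no w with s=w and uR²w.
Valid on: (b).

(b)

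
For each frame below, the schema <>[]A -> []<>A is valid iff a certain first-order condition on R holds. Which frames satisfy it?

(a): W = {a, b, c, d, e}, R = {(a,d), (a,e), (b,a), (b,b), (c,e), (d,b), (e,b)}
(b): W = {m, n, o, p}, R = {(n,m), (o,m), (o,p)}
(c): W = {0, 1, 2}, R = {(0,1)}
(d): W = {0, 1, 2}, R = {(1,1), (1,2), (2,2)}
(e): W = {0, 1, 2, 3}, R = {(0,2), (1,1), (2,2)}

(d), (e)

Frame correspondent (Sahlqvist): forall x forall y forall z (Rxy & Rxz -> exists w (Ryw & Rzw)) — i.e. convergence.
(a): fails — Rbb and Rba but b and a have no common successor.
(b): fails — Rnm and Rnm but m and m have no common successor.
(c): fails — R01 and R01 but 1 and 1 have no common successor.
(d): ✓.
(e): ✓.
Valid on: (d), (e).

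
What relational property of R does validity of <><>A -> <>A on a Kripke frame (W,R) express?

transitivity

This is frame-equivalent to □A → □□A (substitute ¬A for A and contrapose).
Suppose □A→□□A is valid. Take Rxy, Ryz and set V(A)={w : Rxw}. Then □A at x, so □□A at x, so □A at y, so A at z, i.e. Rxz.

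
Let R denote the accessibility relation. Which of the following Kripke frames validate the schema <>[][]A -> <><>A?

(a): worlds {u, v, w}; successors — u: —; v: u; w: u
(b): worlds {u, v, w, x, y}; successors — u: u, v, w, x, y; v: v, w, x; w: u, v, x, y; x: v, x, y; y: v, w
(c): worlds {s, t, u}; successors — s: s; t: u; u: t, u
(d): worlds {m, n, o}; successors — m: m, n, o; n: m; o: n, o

The schema corresponds to a generalized confluence (Geach) condition: forall x forall y (xRy -> exists w (y R^2 w & x R^2 w)).
(a): fails — vRu but no t with uR²t and vR²t.
(b): satisfies the condition.
(c): satisfies the condition.
(d): satisfies the condition.
Valid on: (b), (c), (d).

(b), (c), (d)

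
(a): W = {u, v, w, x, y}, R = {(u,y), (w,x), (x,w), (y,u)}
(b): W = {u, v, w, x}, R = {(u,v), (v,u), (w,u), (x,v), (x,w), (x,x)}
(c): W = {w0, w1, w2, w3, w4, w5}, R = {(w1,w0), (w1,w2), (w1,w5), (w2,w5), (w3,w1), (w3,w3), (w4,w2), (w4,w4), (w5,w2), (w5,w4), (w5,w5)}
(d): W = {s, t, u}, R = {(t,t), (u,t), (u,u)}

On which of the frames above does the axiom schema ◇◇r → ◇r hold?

(d)

The schema corresponds to transitivity: ∀x ∀y ∀z (Rxy ∧ Ryz → Rxz).
(a): fails — Rxw and Rwx but not Rxx.
(b): fails — Ruv and Rvu but not Ruu.
(c): fails — Rw1w5 and Rw5w4 but not Rw1w4.
(d): condition met.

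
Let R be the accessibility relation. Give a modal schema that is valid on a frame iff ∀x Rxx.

□s → s

The condition is reflexivity. The T schema □s → s defines it.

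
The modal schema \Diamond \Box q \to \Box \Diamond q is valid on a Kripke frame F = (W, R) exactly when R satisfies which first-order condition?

Suppose ◇□q→□◇q is valid. Take Rxy, Rxz and set V(q)={w : Ryw}. Then □q at y so ◇□q at x, so □◇q at x, so ◇q at z, giving w with Rzw and Ryw.
Conversely, on a frame with convergence the schema holds at every world under every valuation.
Frame condition: \forall x \forall y \forall z (Rxy \wedge Rxz \to \exists w (Ryw \wedge Rzw)).

convergence: \forall x \forall y \forall z (Rxy \wedge Rxz \to \exists w (Ryw \wedge Rzw))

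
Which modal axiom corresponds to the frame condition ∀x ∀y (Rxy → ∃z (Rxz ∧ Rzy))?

The condition is density. The C4 schema □□s → □s defines it.
Suppose □□s→□s is valid. Take Rxy and set V(s)={w : xR²w}. Then □□s at x, so □s at x, so s at y, i.e. ∃z(Rxz∧Rzy).

□□s → □s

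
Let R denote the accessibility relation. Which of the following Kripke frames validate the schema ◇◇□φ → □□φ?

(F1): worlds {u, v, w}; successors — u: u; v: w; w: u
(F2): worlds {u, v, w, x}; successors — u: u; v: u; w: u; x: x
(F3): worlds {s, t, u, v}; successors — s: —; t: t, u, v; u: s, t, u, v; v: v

(F1), (F2)

This is the axiom for a generalized confluence (Geach) condition; its first-order frame correspondent is ∀x ∀y ∀z ((xR²y ∧ xR²z) → ∃w (yRw ∧ z = w)).
(F1): satisfies the condition.
(F2): satisfies the condition.
(F3): fails — tR²s, tR²s but no w with sRw and s=w.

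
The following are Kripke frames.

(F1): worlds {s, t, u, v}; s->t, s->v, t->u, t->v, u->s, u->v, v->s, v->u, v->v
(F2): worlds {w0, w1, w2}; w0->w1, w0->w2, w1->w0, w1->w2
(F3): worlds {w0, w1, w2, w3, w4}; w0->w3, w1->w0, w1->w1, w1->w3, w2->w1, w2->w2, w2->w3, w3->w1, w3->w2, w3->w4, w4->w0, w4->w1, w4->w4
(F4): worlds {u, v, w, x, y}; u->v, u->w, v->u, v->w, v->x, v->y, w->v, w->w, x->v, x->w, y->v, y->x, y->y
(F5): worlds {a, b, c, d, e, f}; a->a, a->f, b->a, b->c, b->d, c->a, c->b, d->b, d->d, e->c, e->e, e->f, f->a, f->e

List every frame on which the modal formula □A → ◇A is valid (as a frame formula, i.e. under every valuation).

Frame correspondent (Sahlqvist): ∀x ∃y Rxy — i.e. seriality.
(F1): holds.
(F2): fails — world w2 has no successor.
(F3): holds.
(F4): holds.
(F5): holds.

(F1), (F3), (F4), (F5)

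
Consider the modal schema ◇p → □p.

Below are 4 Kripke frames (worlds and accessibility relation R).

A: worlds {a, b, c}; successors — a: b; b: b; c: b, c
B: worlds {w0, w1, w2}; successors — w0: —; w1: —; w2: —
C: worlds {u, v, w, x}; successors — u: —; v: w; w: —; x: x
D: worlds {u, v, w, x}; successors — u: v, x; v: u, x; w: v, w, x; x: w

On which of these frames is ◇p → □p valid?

Frame correspondent (Sahlqvist): ∀x ∀y ∀z (Rxy ∧ Rxz → y = z) — i.e. partial functionality.
A: fails — c sees both b and c.
B: ✓.
C: ✓.
D: fails — u sees both v and x.

B, C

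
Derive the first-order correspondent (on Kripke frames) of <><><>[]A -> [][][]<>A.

forall x forall y forall z ((x R^3 y & x R^3 z) -> exists w (yRw & zRw))

This is a Sahlqvist (Geach-type) schema ◇^3□^1A → □^3◇^1A.
Minimal-valuation argument: fix x; take any y with xR^3y and any z with xR^3z. Set V(A) to the set of worlds R-reachable from y in exactly 1 step. Then □^1A holds at y, so the antecedent holds at x; validity forces ◇^1A at z, giving a w with zR^1w and yR^1w.
First-order correspondent: forall x forall y forall z ((x R^3 y & x R^3 z) -> exists w (yRw & zRw)).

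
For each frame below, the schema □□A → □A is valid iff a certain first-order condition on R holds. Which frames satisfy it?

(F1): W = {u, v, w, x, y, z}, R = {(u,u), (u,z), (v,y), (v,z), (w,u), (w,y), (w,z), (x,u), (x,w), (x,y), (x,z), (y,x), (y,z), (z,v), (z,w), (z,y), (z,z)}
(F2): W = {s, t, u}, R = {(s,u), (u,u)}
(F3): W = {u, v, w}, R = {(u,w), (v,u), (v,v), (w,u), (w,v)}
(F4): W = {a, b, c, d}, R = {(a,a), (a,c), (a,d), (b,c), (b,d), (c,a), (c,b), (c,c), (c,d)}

This is the axiom for density; its first-order frame correspondent is ∀x ∀y (Rxy → ∃z (Rxz ∧ Rzy)).
(F1): fails — Ryx but no t with Ryt and Rtx.
(F2): satisfies the condition.
(F3): fails — Ruw but no z with Ruz and Rzw.
(F4): satisfies the condition.
Valid on: (F2), (F4).

(F2), (F4)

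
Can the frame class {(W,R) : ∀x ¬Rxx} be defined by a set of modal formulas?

Any modally definable frame class is closed under surjective bounded morphisms.
The 3-cycle (worlds w0,w1,w2 with w0→w1→w2→w0) is irreflexive, and the map sending every world to a single reflexive point • is a surjective bounded morphism (forth: every edge maps to (•,•); back: every world has a successor). So any modal formula valid on the 3-cycle is also valid on the reflexive point, which is not irreflexive.
So the class is not modally definable.

Not modally definable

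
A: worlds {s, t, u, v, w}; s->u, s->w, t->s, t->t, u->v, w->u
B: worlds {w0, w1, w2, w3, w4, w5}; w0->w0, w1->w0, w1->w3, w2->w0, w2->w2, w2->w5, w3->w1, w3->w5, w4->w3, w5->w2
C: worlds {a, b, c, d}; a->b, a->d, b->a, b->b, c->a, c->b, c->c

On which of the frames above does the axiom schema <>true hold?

B

Frame correspondent (Sahlqvist): forall x exists y Rxy — i.e. seriality.
A: fails — world v has no successor.
B: satisfies the condition.
C: fails — world d has no successor.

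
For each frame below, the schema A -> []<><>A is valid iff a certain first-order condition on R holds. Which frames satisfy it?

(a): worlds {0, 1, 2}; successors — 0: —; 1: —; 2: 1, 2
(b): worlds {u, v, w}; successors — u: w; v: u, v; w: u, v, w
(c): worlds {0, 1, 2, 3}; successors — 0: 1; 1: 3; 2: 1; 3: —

The schema corresponds to a generalized confluence (Geach) condition: forall x forall z (xRz -> exists w (x = w & z R^2 w)).
(a): fails — 2R1 but no w with 2=w and 1R²w.
(b): satisfies the condition.
(c): fails — 0R1 but no w with 0=w and 1R²w.

(b)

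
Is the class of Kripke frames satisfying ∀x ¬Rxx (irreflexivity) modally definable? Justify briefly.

Any modally definable frame class is closed under surjective bounded morphisms.
The 5-cycle (worlds w0,w1,w2,w3,w4 with w0→w1→w2→w3→w4→w0) is irreflexive, and the map sending every world to a single reflexive point • is a surjective bounded morphism (forth: every edge maps to (•,•); back: every world has a successor). So any modal formula valid on the 5-cycle is also valid on the reflexive point, which is not irreflexive.
So the class is not modally definable.

No — not modally definable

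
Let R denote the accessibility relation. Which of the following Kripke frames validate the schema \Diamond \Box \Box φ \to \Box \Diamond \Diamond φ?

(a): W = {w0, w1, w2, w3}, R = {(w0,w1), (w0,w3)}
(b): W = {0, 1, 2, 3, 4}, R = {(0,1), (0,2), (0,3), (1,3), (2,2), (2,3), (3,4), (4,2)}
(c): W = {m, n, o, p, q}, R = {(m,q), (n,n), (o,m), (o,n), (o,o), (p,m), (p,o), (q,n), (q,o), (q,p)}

The schema corresponds to a generalized confluence (Geach) condition: \forall x \forall y \forall z ((xRy \wedge xRz) \to \exists w (y R^2 w \wedge z R^2 w)).
(a): fails — w0Rw1, w0Rw1 but no w with w1R²w and w1R²w.
(b): fails — 0R1, 0R3 but no w with 1R²w and 3R²w.
(c): ✓.

(c)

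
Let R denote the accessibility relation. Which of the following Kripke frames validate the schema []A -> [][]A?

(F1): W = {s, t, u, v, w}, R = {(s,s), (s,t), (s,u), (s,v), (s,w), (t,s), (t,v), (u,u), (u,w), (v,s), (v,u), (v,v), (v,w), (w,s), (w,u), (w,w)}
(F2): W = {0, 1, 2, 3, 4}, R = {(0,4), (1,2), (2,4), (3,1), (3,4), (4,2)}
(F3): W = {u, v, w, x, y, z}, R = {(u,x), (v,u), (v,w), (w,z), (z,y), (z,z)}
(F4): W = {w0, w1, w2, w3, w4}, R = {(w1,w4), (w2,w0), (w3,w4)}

Frame correspondent (Sahlqvist): forall x forall y forall z (Rxy & Ryz -> Rxz) — i.e. transitivity.
(F1): fails — Rtv and Rvw but not Rtw.
(F2): fails — R34 and R42 but not R32.
(F3): fails — Rvw and Rwz but not Rvz.
(F4): condition met.
Valid on: (F4).

(F4)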